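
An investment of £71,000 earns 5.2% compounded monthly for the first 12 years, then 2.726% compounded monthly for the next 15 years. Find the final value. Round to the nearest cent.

Phase 1: 71,000·(1 + 0.052/12)^144 ≈ 132,334.3626.
Phase 2: 132,334.3626·(1 + 0.02726/12)^180 ≈ 199,092.1992.

£199,092.20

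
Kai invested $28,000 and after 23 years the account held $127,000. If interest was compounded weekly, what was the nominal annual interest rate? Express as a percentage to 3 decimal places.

6.578%

(1 + r/52)^1196 = 127,000/28,000 = 4.53571.
1 + r/52 = 4.53571^(1/1196) ≈ 1.001265, so r/52 ≈ 0.001265.
r ≈ 52·0.001265 = 6.57799%.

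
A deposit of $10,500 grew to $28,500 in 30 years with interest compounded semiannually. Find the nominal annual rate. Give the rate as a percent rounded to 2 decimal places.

3.36%

The 60-period growth factor is 28,500/10,500 = 2.71429.
r/2 = 2.71429^(1/60) − 1 ≈ 0.0167814, so r ≈ 2·0.0167814 = 3.35628%.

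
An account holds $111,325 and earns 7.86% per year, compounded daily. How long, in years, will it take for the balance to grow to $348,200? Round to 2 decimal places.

14.51 years

(1 + 0.000215342)^(365t) = 348,200/111,325 = 3.1278.
365t·ln(1 + 0.000215342) = ln(3.1278); 365t = 1.1403/0.000215319 ≈ 5295.9640.
t ≈ 14.5095 years.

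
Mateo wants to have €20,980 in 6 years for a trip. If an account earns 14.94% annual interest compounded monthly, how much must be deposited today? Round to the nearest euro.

€8,608

Periodic rate = 14.94%/12 = 0.01245; 72 periods.
P = 20,980/(1 + 0.01245)^72 ≈ 20,980/2.4372388911 ≈ 8,608.1016.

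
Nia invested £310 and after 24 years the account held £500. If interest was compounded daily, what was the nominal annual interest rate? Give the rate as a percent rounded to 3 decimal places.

1.992%

The 8760-period growth factor is 500/310 = 1.6129.
r/365 = 1.6129^(1/8760) − 1 ≈ 0.0000545718, so r ≈ 365·0.0000545718 = 1.99187%.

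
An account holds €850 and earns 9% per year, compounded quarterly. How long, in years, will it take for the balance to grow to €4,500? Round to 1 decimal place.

(1 + 0.0225)^(4t) = 4,500/850 = 5.2941.
4t·ln(1 + 0.0225) = ln(5.2941); 4t = 1.6666/0.0222506 ≈ 74.9012.
t ≈ 18.7253 years.

18.7 years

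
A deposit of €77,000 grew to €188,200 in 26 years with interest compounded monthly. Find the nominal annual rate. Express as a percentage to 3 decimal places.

(1 + r/12)^312 = 188,200/77,000 = 2.44416.
1 + r/12 = 2.44416^(1/312) ≈ 1.002869, so r/12 ≈ 0.00286853.
r ≈ 12·0.00286853 = 3.44223%.

3.442%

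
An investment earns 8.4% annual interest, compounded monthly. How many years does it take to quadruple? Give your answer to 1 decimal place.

16.6 years

(1 + 0.007)^(12t) = 4.
12t = ln 4 / ln(1 + 0.007) ≈ 1.3863/0.00697561 ≈ 198.7344.
t ≈ 16.5612.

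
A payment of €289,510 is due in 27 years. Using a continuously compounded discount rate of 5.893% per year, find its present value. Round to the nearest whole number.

€58,973

P = A·e^(−rt) = 289,510·e^(−1.59111).
e^(−1.59111) ≈ 0.203699379887, so P ≈ 58,973.0075.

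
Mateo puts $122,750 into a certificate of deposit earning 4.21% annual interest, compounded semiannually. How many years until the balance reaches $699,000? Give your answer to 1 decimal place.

(1 + 0.02105)^(2t) = 699,000/122,750 = 5.6945.
2t·ln(1 + 0.02105) = ln(5.6945); 2t = 1.7395/0.0208315 ≈ 83.5034.
t ≈ 41.7517 years.

41.8 years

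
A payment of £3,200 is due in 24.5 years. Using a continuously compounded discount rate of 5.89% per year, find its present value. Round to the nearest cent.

£755.86

P = A·e^(−rt) = 3,200·e^(−1.44305).
e^(−1.44305) ≈ 0.2362062299, so P ≈ 755.8599.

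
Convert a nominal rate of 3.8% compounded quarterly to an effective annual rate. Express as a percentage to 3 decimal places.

EAR = (1 + 3.8%/4)^4 − 1 = (1 + 0.0095)^4 − 1.
(1 + 0.0095)^4 ≈ 1.038545, so EAR ≈ 3.85449%.

3.854%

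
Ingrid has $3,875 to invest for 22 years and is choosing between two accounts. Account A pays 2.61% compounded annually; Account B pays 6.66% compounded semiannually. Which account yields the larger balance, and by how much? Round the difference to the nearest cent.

Account B, by $9,546.63

A: (1 + 0.0261)^22 ≈ 1.762678582, so 3,875 × 1.762678582 ≈ 6,830.3795.
B: (1 + 0.0333)^44 ≈ 4.2263250227, so 3,875 × 4.2263250227 ≈ 16,377.0095.
Difference ≈ 9,546.6300 in favor of B.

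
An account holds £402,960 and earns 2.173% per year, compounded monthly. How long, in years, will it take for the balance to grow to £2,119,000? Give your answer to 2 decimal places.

We need (1 + 0.00181083)^(12t) = 5.2586, so 12t = ln 5.2586 / ln 1.001811 ≈ 917.4586.
t ≈ 917.4586/12 = 76.4549 years.

76.45 years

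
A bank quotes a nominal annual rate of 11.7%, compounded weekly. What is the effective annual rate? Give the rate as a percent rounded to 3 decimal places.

EAR = (1 + 11.7%/52)^52 − 1 = (1 + 0.00225)^52 − 1.
(1 + 0.00225)^52 ≈ 1.123972, so EAR ≈ 12.39717%.

12.397%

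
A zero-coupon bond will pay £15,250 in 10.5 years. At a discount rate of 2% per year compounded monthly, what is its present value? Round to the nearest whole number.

£12,364

Periodic rate = 2%/12 = 0.00166667; 126 periods.
P = 15,250/(1 + 0.02/12)^126 ≈ 15,250/1.2334624247 ≈ 12,363.5708.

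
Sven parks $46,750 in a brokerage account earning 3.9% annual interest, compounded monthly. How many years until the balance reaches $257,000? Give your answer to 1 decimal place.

43.8 years

We need (1 + 0.00325)^(12t) = 5.4973, so 12t = ln 5.4973 / ln 1.00325 ≈ 525.2399.
t ≈ 525.2399/12 = 43.7700 years.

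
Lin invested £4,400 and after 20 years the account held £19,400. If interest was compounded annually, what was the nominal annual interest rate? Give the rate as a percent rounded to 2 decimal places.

7.70%

(1 + r)^20 = 19,400/4,400 = 4.40909.
1 + r = 4.40909^(1/20) ≈ 1.077004, so r ≈ 0.0770043.
r ≈ 7.70043%.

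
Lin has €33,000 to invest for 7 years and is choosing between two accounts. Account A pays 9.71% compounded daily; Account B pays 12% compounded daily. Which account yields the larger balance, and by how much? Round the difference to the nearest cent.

A: (1 + 0.0971/365)^2555 ≈ 1.9731072938, so 33,000 × 1.9731072938 ≈ 65,112.5407.
B: (1 + 0.12/365)^2555 ≈ 2.3160472199, so 33,000 × 2.3160472199 ≈ 76,429.5583.
Difference ≈ 11,317.0176 in favor of B.

Account B, by €11,317.02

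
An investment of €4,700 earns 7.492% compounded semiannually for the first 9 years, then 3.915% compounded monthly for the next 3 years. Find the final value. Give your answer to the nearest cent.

Phase 1: 4,700·(1 + 0.03746)^18 ≈ 9,111.3422.
Phase 2: 9,111.3422·(1 + 0.0032625)^36 ≈ 10,244.8881.

€10,244.89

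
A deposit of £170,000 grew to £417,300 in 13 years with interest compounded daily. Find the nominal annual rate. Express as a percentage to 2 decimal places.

The 4745-period growth factor is 417,300/170,000 = 2.45471.
r/365 = 2.45471^(1/4745) − 1 ≈ 0.000189271, so r ≈ 365·0.000189271 = 6.90840%.

6.91%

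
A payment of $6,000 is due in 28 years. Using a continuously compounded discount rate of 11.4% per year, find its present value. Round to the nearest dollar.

$247

P = A·e^(−rt) = 6,000·e^(−3.192).
e^(−3.192) ≈ 0.04108960949, so P ≈ 246.5377.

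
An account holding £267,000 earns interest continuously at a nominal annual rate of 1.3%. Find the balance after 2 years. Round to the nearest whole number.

£274,033

A = P·e^(rt) = 267,000·e^(0.013·2) = 267,000·e^0.026.
e^0.026 ≈ 1.02634094847, so A ≈ 274,033.0332.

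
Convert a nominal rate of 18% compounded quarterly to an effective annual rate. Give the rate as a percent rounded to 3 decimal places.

19.252%

EAR = (1 + 18%/4)^4 − 1 = (1 + 0.045)^4 − 1.
(1 + 0.045)^4 ≈ 1.192519, so EAR ≈ 19.25186%.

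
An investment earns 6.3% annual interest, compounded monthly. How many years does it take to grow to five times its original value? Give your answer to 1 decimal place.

(1 + 0.00525)^(12t) = 5.
12t = ln 5 / ln(1 + 0.00525) ≈ 1.6094/0.00523627 ≈ 307.3636.
t ≈ 25.6136.

25.6 years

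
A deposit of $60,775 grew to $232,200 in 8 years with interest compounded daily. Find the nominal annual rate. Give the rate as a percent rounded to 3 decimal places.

16.759%

(1 + r/365)^2920 = 232,200/60,775 = 3.82065.
1 + r/365 = 3.82065^(1/2920) ≈ 1.000459, so r/365 ≈ 0.000459154.
r ≈ 365·0.000459154 = 16.75910%.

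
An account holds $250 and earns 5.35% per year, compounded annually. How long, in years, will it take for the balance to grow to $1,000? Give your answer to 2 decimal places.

26.60 years

(1 + 0.0535)^t = 1,000/250 = 4.
t·ln(1 + 0.0535) = ln(4); t = 1.3863/0.052118 ≈ 26.5992.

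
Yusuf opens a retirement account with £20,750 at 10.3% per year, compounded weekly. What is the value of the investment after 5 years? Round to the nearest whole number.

Periodic rate = 10.3%/52 = 0.00198077; periods = 52·5 = 260.
A = 20,750·(1 + 0.103/52)^260 ≈ 20,750·1.6727862084 ≈ 34,710.3138.

£34,710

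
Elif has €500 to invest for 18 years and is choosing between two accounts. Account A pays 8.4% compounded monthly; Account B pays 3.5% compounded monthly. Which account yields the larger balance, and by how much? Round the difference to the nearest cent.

A: (1 + 0.007)^216 ≈ 4.511964143, so 500 × 4.511964143 ≈ 2,255.9821.
B: (1 + 0.035/12)^216 ≈ 1.87588966, so 500 × 1.87588966 ≈ 937.9448.
Difference ≈ 1,318.0372 in favor of A.

Account A, by €1,318.04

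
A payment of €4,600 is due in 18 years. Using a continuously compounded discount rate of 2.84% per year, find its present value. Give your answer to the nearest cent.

P = A·e^(−rt) = 4,600·e^(−0.5112).
e^(−0.5112) ≈ 0.5997754163, so P ≈ 2,758.9669.

€2,758.97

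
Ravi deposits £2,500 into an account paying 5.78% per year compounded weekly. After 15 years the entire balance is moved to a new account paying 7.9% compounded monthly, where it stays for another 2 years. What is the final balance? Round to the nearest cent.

£6,960.78

After 15 years at 5.78%: 2,500 × 2.378615284 ≈ 5,946.5382.
Then 2 years at 7.9%: 5,946.5382 × 1.170559908 ≈ 6,960.7792.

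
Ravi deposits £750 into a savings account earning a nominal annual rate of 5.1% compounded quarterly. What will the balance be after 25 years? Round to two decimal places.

Growth factor = (1 + 0.01275)^100 ≈ 3.549974108.
A ≈ 750 × 3.549974108 ≈ 2,662.4806.

£2,662.48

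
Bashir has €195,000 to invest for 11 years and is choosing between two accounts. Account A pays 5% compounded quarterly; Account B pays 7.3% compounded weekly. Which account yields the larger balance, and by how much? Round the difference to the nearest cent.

Account B, by €98,205.26

A: (1 + 0.0125)^44 ≈ 1.72735421081, so 195,000 × 1.72735421081 ≈ 336,834.0711.
B: (1 + 0.073/52)^572 ≈ 2.23097092418, so 195,000 × 2.23097092418 ≈ 435,039.3302.
Difference ≈ 98,205.2591 in favor of B.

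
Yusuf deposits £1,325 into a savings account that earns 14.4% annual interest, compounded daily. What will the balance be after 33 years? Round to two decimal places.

Periodic rate = 14.4%/365 = 0.000394521; periods = 365·33 = 12045.
A = 1,325·(1 + 0.144/365)^12045 ≈ 1,325·115.707200403 ≈ 153,312.0405.

£153,312.04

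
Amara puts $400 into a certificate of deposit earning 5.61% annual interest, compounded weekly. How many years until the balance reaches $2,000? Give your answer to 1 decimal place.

28.7 years

We need (1 + 0.00107885)^(52t) = 5, so 52t = ln 5 / ln 1.001079 ≈ 1492.6187.
t ≈ 1492.6187/52 = 28.7042 years.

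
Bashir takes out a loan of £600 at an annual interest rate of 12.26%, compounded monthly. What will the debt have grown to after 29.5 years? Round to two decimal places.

Periodic rate = 12.26%/12 = 0.0102167; periods = 12·29.5 = 354.
A = 600·(1 + 0.1226/12)^354 ≈ 600·36.537881503 ≈ 21,922.7289.

£21,922.73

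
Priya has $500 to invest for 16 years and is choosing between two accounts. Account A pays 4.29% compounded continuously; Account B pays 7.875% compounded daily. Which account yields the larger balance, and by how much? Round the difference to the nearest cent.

A: e^(0.0429·16) = e^0.6864 ≈ 1.98655106, so 500 × 1.98655106 ≈ 993.2755.
B: (1 + 0.07875/365)^5840 ≈ 3.524942397, so 500 × 3.524942397 ≈ 1,762.4712.
Difference ≈ 769.1957 in favor of B.

Account B, by $769.20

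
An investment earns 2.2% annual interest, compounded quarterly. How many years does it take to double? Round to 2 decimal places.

(1 + 0.0055)^(4t) = 2.
4t = ln 2 / ln(1 + 0.0055) ≈ 0.69315/0.00548493 ≈ 126.3730.
t ≈ 31.5933.

31.59 years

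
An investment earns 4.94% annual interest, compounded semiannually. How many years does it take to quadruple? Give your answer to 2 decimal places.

28.41 years

(1 + 0.0247)^(2t) = 4.
2t = ln 4 / ln(1 + 0.0247) ≈ 1.3863/0.0243999 ≈ 56.8156.
t ≈ 28.4078.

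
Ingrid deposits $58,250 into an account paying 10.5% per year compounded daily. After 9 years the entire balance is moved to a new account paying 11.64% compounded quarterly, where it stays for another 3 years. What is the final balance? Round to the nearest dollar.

Phase 1: 58,250·(1 + 0.105/365)^3285 ≈ 149,846.0141.
Phase 2: 149,846.0141·(1 + 0.0291)^12 ≈ 211,415.1636.

$211,415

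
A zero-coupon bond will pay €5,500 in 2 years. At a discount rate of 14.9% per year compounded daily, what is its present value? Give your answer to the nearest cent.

€4,082.91

Periodic rate = 14.9%/365 = 0.000408219; 730 periods.
P = 5,500/(1 + 0.149/365)^730 ≈ 5,500/1.347079872 ≈ 4,082.9056.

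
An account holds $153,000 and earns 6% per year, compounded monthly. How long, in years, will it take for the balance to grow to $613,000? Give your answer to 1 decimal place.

We need (1 + 0.005)^(12t) = 4.0065, so 12t = ln 4.0065 / ln 1.005 ≈ 278.2788.
t ≈ 278.2788/12 = 23.1899 years.

23.2 years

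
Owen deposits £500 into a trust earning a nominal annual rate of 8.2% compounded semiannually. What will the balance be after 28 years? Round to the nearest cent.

£4,744.72

Growth factor = (1 + 0.041)^56 ≈ 9.489445865.
A ≈ 500 × 9.489445865 ≈ 4,744.7229.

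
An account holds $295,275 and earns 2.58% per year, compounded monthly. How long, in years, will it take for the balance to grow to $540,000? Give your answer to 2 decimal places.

23.42 years

We need (1 + 0.00215)^(12t) = 1.8288, so 12t = ln 1.8288 / ln 1.00215 ≈ 281.0748.
t ≈ 281.0748/12 = 23.4229 years.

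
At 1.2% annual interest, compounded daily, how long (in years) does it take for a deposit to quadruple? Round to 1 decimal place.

115.5 years

(1 + 0.0000328767)^(365t) = 4.
365t = ln 4 / ln(1 + 0.0000328767) ≈ 1.3863/3.28762e-05 ≈ 42167.1466.
t ≈ 115.5264.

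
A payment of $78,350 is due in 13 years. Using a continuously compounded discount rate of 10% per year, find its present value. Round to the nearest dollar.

P = A·e^(−rt) = 78,350·e^(−1.3).
e^(−1.3) ≈ 0.27253179303, so P ≈ 21,352.8660.

$21,353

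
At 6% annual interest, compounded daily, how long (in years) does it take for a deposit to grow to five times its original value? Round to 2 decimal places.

26.83 years

(1 + 0.000164384)^(365t) = 5.
365t = ln 5 / ln(1 + 0.000164384) ≈ 1.6094/0.00016437 ≈ 9791.5520.
t ≈ 26.8262.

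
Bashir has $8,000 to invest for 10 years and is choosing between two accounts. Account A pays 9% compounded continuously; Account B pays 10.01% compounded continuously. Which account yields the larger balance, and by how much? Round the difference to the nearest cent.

Account B, by $2,091.19

Account A growth factor: e^(0.09·10) = e^0.9 ≈ 2.4596031112; balance ≈ 19,676.8249.
Account B growth factor: e^(0.1001·10) = e^1.001 ≈ 2.7210014699; balance ≈ 21,768.0118.
Account B is larger by 2,091.1869.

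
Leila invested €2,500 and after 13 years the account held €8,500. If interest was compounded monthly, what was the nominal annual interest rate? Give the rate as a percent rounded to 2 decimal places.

9.45%

(1 + r/12)^156 = 8,500/2,500 = 3.4.
1 + r/12 = 3.4^(1/156) ≈ 1.007876, so r/12 ≈ 0.00787556.
r ≈ 12·0.00787556 = 9.45068%.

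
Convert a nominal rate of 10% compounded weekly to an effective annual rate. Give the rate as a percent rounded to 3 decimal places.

10.506%

One year is 52 periods at 0.00192308 each: (1 + 0.00192308)^52 ≈ 1.105065.
EAR = 1.105065 − 1 ≈ 10.50648%.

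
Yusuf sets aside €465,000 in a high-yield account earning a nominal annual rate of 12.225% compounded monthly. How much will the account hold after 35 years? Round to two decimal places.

Growth factor = (1 + 0.0101875)^420 ≈ 70.605074516044.
A ≈ 465,000 × 70.605074516044 ≈ 32,831,359.6500.

€32,831,359.65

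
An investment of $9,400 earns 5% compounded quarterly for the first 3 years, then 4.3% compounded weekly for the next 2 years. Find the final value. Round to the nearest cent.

After 3 years at 5%: 9,400 × 1.1607545177 ≈ 10,911.0925.
Then 2 years at 4.3%: 10,911.0925 × 1.0897675993 ≈ 11,890.5550.

$11,890.56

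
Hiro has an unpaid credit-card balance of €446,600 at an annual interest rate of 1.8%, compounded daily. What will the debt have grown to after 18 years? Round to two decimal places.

Periodic rate = 1.8%/365 = 0.0000493151; periods = 365·18 = 6570.
A = 446,600·(1 + 0.018/365)^6570 ≈ 446,600·1.3826362615 ≈ 617,485.3544.

€617,485.35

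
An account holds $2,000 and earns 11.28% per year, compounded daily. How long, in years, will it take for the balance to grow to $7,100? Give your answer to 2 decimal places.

(1 + 0.000309041)^(365t) = 7,100/2,000 = 3.55.
365t·ln(1 + 0.000309041) = ln(3.55); 365t = 1.2669/0.000308993 ≈ 4100.2423.
t ≈ 11.2335 years.

11.23 years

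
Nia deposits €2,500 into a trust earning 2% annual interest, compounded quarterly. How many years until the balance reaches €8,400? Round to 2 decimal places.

60.75 years

We need (1 + 0.005)^(4t) = 3.36, so 4t = ln 3.36 / ln 1.005 ≈ 242.9937.
t ≈ 242.9937/4 = 60.7484 years.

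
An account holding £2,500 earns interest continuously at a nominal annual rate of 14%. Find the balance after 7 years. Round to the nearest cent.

A = P·e^(rt) = 2,500·e^(0.14·7) = 2,500·e^0.98.
e^0.98 ≈ 2.664456242, so A ≈ 6,661.1406.

£6,661.14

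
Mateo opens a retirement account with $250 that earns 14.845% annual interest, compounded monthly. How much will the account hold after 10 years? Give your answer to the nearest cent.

Periodic rate = 14.845%/12 = 0.0123708; periods = 12·10 = 120.
A = 250·(1 + 0.14845/12)^120 ≈ 250·4.372752971 ≈ 1,093.1882.

$1,093.19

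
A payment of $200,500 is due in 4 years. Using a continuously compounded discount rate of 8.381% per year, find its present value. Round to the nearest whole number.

$143,391

P = A·e^(−rt) = 200,500·e^(−0.33524).
e^(−0.33524) ≈ 0.715166425812, so P ≈ 143,390.8684.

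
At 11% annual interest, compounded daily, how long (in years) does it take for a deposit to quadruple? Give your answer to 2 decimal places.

12.60 years

(1 + 0.00030137)^(365t) = 4.
365t = ln 4 / ln(1 + 0.00030137) ≈ 1.3863/0.000301324 ≈ 4600.6699.
t ≈ 12.6046.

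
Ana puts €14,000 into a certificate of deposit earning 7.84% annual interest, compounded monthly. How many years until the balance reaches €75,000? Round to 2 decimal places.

21.48 years

(1 + 0.00653333)^(12t) = 75,000/14,000 = 5.3571.
12t·ln(1 + 0.00653333) = ln(5.3571); 12t = 1.6784/0.00651208 ≈ 257.7410.
t ≈ 21.4784 years.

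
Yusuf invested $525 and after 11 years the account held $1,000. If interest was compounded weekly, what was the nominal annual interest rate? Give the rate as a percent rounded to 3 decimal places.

5.861%

(1 + r/52)^572 = 1,000/525 = 1.90476.
1 + r/52 = 1.90476^(1/572) ≈ 1.001127, so r/52 ≈ 0.00112713.
r ≈ 52·0.00112713 = 5.86109%.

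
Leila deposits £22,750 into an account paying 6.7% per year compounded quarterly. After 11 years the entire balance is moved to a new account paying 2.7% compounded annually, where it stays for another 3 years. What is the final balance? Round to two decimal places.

£51,181.93

Phase 1: 22,750·(1 + 0.01675)^44 ≈ 47,250.3868.
Phase 2: 47,250.3868·(1 + 0.027)^3 ≈ 51,181.9348.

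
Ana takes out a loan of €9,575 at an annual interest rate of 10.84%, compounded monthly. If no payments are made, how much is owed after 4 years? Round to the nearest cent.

€14,743.60

Periodic rate = 10.84%/12 = 0.00903333; periods = 12·4 = 48.
A = 9,575·(1 + 0.1084/12)^48 ≈ 9,575·1.5398011552 ≈ 14,743.5961.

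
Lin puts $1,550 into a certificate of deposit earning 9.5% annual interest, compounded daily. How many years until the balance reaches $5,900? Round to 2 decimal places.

14.07 years

We need (1 + 0.000260274)^(365t) = 3.8065, so 365t = ln 3.8065 / ln 1.00026 ≈ 5136.4005.
t ≈ 5136.4005/365 = 14.0723 years.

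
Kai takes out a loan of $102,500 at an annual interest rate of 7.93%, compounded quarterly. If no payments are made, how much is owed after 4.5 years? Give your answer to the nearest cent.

Growth factor = (1 + 0.019825)^18 ≈ 1.42384191358.
A ≈ 102,500 × 1.42384191358 ≈ 145,943.7961.

$145,943.80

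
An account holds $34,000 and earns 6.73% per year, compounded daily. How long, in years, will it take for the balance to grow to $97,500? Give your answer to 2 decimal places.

We need (1 + 0.000184384)^(365t) = 2.8676, so 365t = ln 2.8676 / ln 1.000184 ≈ 5714.1155.
t ≈ 5714.1155/365 = 15.6551 years.

15.66 years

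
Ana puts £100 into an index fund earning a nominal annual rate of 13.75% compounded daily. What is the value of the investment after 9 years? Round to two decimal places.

£344.62

Growth factor = (1 + 0.1375/365)^3285 ≈ 3.44618206.
A ≈ 100 × 3.44618206 ≈ 344.6182.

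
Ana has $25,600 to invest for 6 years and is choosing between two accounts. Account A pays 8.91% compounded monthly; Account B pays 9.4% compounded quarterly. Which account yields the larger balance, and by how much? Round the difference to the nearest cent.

Account A growth factor: (1 + 0.007425)^72 ≈ 1.7033979792; balance ≈ 43,606.9883.
Account B growth factor: (1 + 0.0235)^24 ≈ 1.7462576753; balance ≈ 44,704.1965.
Account B is larger by 1,097.2082.

Account B, by $1,097.21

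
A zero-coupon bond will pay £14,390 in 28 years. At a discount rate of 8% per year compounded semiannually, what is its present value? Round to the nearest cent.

£1,600.27

Periodic rate = 8%/2 = 0.04; 56 periods.
P = 14,390/(1 + 0.04)^56 ≈ 14,390/8.9922215965 ≈ 1,600.2720.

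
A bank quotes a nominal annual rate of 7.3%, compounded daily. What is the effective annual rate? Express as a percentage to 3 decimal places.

EAR = (1 + 7.3%/365)^365 − 1 = (1 + 0.0002)^365 − 1.
(1 + 0.0002)^365 ≈ 1.075723, so EAR ≈ 7.57227%.

7.572%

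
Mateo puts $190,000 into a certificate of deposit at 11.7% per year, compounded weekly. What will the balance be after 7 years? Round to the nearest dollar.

$430,567

Growth factor = (1 + 0.00225)^364 ≈ 2.26614467088.
A ≈ 190,000 × 2.26614467088 ≈ 430,567.4875.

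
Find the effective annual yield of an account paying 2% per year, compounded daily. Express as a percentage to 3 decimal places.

One year is 365 periods at 0.0000547945 each: (1 + 0.0000547945)^365 ≈ 1.020201.
EAR = 1.020201 − 1 ≈ 2.02008%.

2.020%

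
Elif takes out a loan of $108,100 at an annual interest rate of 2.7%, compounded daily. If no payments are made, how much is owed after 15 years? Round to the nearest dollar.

Growth factor = (1 + 0.027/365)^5475 ≈ 1.4992800426.
A ≈ 108,100 × 1.4992800426 ≈ 162,072.1726.

$162,072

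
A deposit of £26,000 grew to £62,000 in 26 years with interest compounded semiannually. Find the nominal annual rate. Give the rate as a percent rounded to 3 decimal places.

3.371%

The 52-period growth factor is 62,000/26,000 = 2.38462.
r/2 = 2.38462^(1/52) − 1 ≈ 0.0168527, so r ≈ 2·0.0168527 = 3.37054%.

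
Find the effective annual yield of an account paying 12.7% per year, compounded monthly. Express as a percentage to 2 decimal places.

EAR = (1 + 12.7%/12)^12 − 1 = (1 + 0.0105833)^12 − 1.
(1 + 0.0105833)^12 ≈ 1.13466, so EAR ≈ 13.46596%.

13.47%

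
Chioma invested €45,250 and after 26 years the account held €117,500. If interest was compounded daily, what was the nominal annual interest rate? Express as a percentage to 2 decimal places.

3.67%

(1 + r/365)^9490 = 117,500/45,250 = 2.59669.
1 + r/365 = 2.59669^(1/9490) ≈ 1.000101, so r/365 ≈ 0.000100557.
r ≈ 365·0.000100557 = 3.67032%.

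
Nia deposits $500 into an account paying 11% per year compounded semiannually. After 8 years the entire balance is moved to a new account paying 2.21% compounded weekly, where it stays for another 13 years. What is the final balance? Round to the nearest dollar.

After 8 years at 11%: 500 × 2.355262699 ≈ 1,177.6313.
Then 13 years at 2.21%: 1,177.6313 × 1.332742656 ≈ 1,569.4795.

$1,569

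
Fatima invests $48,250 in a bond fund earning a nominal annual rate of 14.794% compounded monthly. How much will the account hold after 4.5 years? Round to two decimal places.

$93,508.80

Growth factor = (1 + 0.14794/12)^54 ≈ 1.9380062688.
A ≈ 48,250 × 1.9380062688 ≈ 93,508.8025.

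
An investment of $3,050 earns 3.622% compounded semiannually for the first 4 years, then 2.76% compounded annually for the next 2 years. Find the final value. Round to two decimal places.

$3,717.97

Phase 1: 3,050·(1 + 0.01811)^8 ≈ 3,520.9306.
Phase 2: 3,520.9306·(1 + 0.0276)^2 ≈ 3,717.9681.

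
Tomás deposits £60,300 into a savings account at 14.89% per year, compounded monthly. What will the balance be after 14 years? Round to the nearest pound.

Growth factor = (1 + 0.1489/12)^168 ≈ 7.93888466239.
A ≈ 60,300 × 7.93888466239 ≈ 478,714.7451.

£478,715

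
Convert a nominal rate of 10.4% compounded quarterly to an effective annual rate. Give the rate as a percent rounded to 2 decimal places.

10.81%

EAR = (1 + 10.4%/4)^4 − 1 = (1 + 0.026)^4 − 1.
(1 + 0.026)^4 ≈ 1.108127, so EAR ≈ 10.81268%.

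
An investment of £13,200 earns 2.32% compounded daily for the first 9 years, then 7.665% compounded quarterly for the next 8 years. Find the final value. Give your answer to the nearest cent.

After 9 years at 2.32%: 13,200 × 1.2321903579 ≈ 16,264.9127.
Then 8 years at 7.665%: 16,264.9127 × 1.8356502365 ≈ 29,856.6909.

£29,856.69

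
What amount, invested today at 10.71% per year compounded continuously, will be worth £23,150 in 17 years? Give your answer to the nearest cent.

£3,748.27

P = A·e^(−rt) = 23,150·e^(−1.8207).
e^(−1.8207) ≈ 0.1619123726, so P ≈ 3,748.2714.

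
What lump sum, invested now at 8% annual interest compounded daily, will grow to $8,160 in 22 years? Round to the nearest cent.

Periodic rate = 8%/365 = 0.000219178; 8030 periods.
P = 8,160/(1 + 0.08/365)^8030 ≈ 8,160/5.811316582 ≈ 1,404.1569.

$1,404.16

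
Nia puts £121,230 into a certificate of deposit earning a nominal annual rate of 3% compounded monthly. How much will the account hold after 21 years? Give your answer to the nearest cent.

Growth factor = (1 + 0.0025)^252 ≈ 1.8761350008.
A ≈ 121,230 × 1.8761350008 ≈ 227,443.8461.

£227,443.85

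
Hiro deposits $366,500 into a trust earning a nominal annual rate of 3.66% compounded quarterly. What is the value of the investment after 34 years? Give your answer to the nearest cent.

$1,264,889.29

Periodic rate = 3.66%/4 = 0.00915; periods = 4·34 = 136.
A = 366,500·(1 + 0.00915)^136 ≈ 366,500·3.451266832617 ≈ 1,264,889.2942.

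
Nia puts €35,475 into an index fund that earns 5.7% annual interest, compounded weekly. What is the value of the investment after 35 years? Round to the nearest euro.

€260,535

Growth factor = (1 + 0.057/52)^1820 ≈ 7.34417428691.
A ≈ 35,475 × 7.34417428691 ≈ 260,534.5828.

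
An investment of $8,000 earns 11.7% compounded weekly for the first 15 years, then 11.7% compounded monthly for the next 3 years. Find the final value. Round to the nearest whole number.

After 15 years at 11.7%: 8,000 × 5.7720573778 ≈ 46,176.4590.
Then 3 years at 11.7%: 46,176.4590 × 1.4180744306 ≈ 65,481.6558.

$65,482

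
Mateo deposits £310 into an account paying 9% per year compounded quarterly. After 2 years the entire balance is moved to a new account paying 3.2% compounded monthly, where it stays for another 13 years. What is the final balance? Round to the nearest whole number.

£561

After 2 years at 9%: 310 × 1.19483114 ≈ 370.3977.
Then 13 years at 3.2%: 370.3977 × 1.51504678 ≈ 561.1698.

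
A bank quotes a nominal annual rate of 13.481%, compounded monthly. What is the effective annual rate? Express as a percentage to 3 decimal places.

14.346%

EAR = (1 + 13.481%/12)^12 − 1 = (1 + 0.0112342)^12 − 1.
(1 + 0.0112342)^12 ≈ 1.14346, so EAR ≈ 14.34596%.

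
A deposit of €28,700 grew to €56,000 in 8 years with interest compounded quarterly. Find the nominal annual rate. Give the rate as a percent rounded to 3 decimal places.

(1 + r/4)^32 = 56,000/28,700 = 1.95122.
1 + r/4 = 1.95122^(1/32) ≈ 1.021109, so r/4 ≈ 0.0211089.
r ≈ 4·0.0211089 = 8.44356%.

8.444%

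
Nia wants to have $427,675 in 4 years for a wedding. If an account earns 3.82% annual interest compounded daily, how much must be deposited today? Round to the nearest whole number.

Growth factor = (1 + 0.0382/365)^1460 ≈ 1.16508262206.
P = 427,675/1.16508262206 ≈ 367,076.9711.

$367,077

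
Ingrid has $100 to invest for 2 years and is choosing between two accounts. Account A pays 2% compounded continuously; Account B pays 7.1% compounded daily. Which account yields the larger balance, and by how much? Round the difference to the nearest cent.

A: e^(0.02·2) = e^0.04 ≈ 1.04081077, so 100 × 1.04081077 ≈ 104.0811.
B: (1 + 0.071/365)^730 ≈ 1.15256073, so 100 × 1.15256073 ≈ 115.2561.
Difference ≈ 11.1750 in favor of B.

Account B, by $11.17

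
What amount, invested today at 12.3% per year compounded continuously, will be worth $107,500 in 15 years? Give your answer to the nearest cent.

$16,987.72

P = A·e^(−rt) = 107,500·e^(−1.845).
e^(−1.845) ≈ 0.15802532089, so P ≈ 16,987.7220.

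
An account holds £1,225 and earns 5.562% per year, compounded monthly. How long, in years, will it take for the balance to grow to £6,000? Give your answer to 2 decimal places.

(1 + 0.004635)^(12t) = 6,000/1,225 = 4.898.
12t·ln(1 + 0.004635) = ln(4.898); 12t = 1.5888/0.00462429 ≈ 343.5810.
t ≈ 28.6317 years.

28.63 years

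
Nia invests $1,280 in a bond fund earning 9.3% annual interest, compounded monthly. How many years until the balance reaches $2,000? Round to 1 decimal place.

4.8 years

(1 + 0.00775)^(12t) = 2,000/1,280 = 1.5625.
12t·ln(1 + 0.00775) = ln(1.5625); 12t = 0.44629/0.00772012 ≈ 57.8083.
t ≈ 4.8174 years.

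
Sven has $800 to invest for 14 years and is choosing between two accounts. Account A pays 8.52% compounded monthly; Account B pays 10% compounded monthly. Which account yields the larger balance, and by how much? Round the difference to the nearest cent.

Account B, by $599.45

A: (1 + 0.0071)^168 ≈ 3.282434908, so 800 × 3.282434908 ≈ 2,625.9479.
B: (1 + 0.1/12)^168 ≈ 4.03174334, so 800 × 4.03174334 ≈ 3,225.3947.
Difference ≈ 599.4467 in favor of B.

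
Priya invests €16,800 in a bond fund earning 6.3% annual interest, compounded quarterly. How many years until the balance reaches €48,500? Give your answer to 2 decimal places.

16.96 years

We need (1 + 0.01575)^(4t) = 2.8869, so 4t = ln 2.8869 / ln 1.01575 ≈ 67.8420.
t ≈ 67.8420/4 = 16.9605 years.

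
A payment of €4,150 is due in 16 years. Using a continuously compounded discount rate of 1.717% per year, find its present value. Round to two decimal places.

€3,153.11

P = A·e^(−rt) = 4,150·e^(−0.27472).
e^(−0.27472) ≈ 0.7597848332, so P ≈ 3,153.1071.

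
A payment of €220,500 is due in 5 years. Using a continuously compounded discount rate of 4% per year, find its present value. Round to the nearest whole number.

€180,530

P = A·e^(−rt) = 220,500·e^(−0.2).
e^(−0.2) ≈ 0.818730753078, so P ≈ 180,530.1311.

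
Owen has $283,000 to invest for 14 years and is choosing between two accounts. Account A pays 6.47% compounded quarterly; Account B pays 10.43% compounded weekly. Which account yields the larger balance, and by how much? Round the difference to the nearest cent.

Account B, by $521,988.33

Account A growth factor: (1 + 0.016175)^56 ≈ 2.45604514452; balance ≈ 695,060.7759.
Account B growth factor: (1 + 0.1043/52)^728 ≈ 4.300526870107; balance ≈ 1,217,049.1042.
Account B is larger by 521,988.3283.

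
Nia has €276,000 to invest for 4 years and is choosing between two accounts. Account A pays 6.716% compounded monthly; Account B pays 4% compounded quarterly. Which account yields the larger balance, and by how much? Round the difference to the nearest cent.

Account A, by €37,156.79

A: (1 + 0.06716/12)^48 ≈ 1.3072047108, so 276,000 × 1.3072047108 ≈ 360,788.5002.
B: (1 + 0.01)^16 ≈ 1.17257864492, so 276,000 × 1.17257864492 ≈ 323,631.7060.
Difference ≈ 37,156.7942 in favor of A.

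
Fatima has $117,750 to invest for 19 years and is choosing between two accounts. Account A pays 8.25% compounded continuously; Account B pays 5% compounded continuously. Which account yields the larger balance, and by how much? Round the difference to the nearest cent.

A: e^(0.0825·19) = e^1.5675 ≈ 4.79464658156, so 117,750 × 4.79464658156 ≈ 564,569.6350.
B: e^(0.05·19) = e^0.95 ≈ 2.58570965932, so 117,750 × 2.58570965932 ≈ 304,467.3124.
Difference ≈ 260,102.3226 in favor of A.

Account A, by $260,102.32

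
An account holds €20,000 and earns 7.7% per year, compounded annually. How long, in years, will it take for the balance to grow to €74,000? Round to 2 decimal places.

17.64 years

We need (1 + 0.077)^t = 3.7, so t = ln 3.7 / ln 1.077 ≈ 17.6374.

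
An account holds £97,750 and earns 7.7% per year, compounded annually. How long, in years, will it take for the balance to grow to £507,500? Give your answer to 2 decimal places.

We need (1 + 0.077)^t = 5.1918, so t = ln 5.1918 / ln 1.077 ≈ 22.2041.

22.20 years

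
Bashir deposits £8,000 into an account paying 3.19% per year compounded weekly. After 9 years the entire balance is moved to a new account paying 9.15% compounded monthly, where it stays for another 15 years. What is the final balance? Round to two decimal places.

£41,835.59

Phase 1: 8,000·(1 + 0.0319/52)^468 ≈ 10,659.5213.
Phase 2: 10,659.5213·(1 + 0.007625)^180 ≈ 41,835.5856.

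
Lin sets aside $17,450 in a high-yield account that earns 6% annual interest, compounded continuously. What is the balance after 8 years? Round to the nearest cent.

A = P·e^(rt) = 17,450·e^(0.06·8) = 17,450·e^0.48.
e^0.48 ≈ 1.6160744022, so A ≈ 28,200.4983.

$28,200.50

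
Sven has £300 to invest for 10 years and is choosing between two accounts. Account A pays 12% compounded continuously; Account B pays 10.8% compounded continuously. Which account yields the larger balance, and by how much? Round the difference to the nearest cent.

A: e^(0.12·10) = e^1.2 ≈ 3.32011692, so 300 × 3.32011692 ≈ 996.0351.
B: e^(0.108·10) = e^1.08 ≈ 2.94467955, so 300 × 2.94467955 ≈ 883.4039.
Difference ≈ 112.6312 in favor of A.

Account A, by £112.63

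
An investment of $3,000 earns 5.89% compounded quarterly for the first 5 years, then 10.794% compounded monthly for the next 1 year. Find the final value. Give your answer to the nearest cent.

$4,474.62

After 5 years at 5.89%: 3,000 × 1.339575532 ≈ 4,018.7266.
Then 1 years at 10.794%: 4,018.7266 × 1.113443462 ≈ 4,474.6249.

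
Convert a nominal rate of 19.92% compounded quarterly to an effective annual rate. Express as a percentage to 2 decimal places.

EAR = (1 + 19.92%/4)^4 − 1 = (1 + 0.0498)^4 − 1.
(1 + 0.0498)^4 ≈ 1.21458, so EAR ≈ 21.45804%.

21.46%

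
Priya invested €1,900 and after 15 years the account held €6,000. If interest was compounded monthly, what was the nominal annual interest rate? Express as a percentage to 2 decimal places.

(1 + r/12)^180 = 6,000/1,900 = 3.15789.
1 + r/12 = 3.15789^(1/180) ≈ 1.006409, so r/12 ≈ 0.00640881.
r ≈ 12·0.00640881 = 7.69058%.

7.69%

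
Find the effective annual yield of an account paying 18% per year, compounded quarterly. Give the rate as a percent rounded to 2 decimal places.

EAR = (1 + 18%/4)^4 − 1 = (1 + 0.045)^4 − 1.
(1 + 0.045)^4 ≈ 1.192519, so EAR ≈ 19.25186%.

19.25%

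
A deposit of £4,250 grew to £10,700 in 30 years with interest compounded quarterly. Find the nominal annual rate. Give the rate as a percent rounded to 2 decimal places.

(1 + r/4)^120 = 10,700/4,250 = 2.51765.
1 + r/4 = 2.51765^(1/120) ≈ 1.007724, so r/4 ≈ 0.00772405.
r ≈ 4·0.00772405 = 3.08962%.

3.09%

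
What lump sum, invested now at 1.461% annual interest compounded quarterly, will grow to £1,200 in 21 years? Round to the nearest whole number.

£883

Periodic rate = 1.461%/4 = 0.0036525; 84 periods.
P = 1,200/(1 + 0.0036525)^84 ≈ 1,200/1.358323269 ≈ 883.4421.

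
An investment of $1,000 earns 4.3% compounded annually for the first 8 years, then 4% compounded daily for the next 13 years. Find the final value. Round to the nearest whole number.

$2,356

Phase 1: 1,000·(1 + 0.043)^8 ≈ 1,400.4721.
Phase 2: 1,400.4721·(1 + 0.04/365)^4745 ≈ 2,355.5657.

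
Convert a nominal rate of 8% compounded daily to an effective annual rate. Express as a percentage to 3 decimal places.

8.328%

One year is 365 periods at 0.000219178 each: (1 + 0.000219178)^365 ≈ 1.083278.
EAR = 1.083278 − 1 ≈ 8.32776%.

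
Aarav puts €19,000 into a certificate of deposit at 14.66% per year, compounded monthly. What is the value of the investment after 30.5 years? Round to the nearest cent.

€1,617,516.48

Periodic rate = 14.66%/12 = 0.0122167; periods = 12·30.5 = 366.
A = 19,000·(1 + 0.1466/12)^366 ≈ 19,000·85.13244611627 ≈ 1,617,516.4762.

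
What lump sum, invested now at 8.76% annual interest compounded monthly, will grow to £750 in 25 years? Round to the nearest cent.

Periodic rate = 8.76%/12 = 0.0073; 300 periods.
P = 750/(1 + 0.0073)^300 ≈ 750/8.86441715 ≈ 84.6079.

£84.61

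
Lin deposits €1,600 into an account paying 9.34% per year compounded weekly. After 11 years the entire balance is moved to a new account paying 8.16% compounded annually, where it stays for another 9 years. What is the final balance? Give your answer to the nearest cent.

Phase 1: 1,600·(1 + 0.0934/52)^572 ≈ 4,465.9504.
Phase 2: 4,465.9504·(1 + 0.0816)^9 ≈ 9,047.1961.

€9,047.20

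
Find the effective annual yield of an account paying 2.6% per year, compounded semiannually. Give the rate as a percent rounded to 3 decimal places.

2.617%

One year is 2 periods at 0.013 each: (1 + 0.013)^2 ≈ 1.026169.
EAR = 1.026169 − 1 ≈ 2.61690%.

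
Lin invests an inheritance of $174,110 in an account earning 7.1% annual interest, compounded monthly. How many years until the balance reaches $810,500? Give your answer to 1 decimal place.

21.7 years

We need (1 + 0.00591667)^(12t) = 4.6551, so 12t = ln 4.6551 / ln 1.005917 ≈ 260.7058.
t ≈ 260.7058/12 = 21.7255 years.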